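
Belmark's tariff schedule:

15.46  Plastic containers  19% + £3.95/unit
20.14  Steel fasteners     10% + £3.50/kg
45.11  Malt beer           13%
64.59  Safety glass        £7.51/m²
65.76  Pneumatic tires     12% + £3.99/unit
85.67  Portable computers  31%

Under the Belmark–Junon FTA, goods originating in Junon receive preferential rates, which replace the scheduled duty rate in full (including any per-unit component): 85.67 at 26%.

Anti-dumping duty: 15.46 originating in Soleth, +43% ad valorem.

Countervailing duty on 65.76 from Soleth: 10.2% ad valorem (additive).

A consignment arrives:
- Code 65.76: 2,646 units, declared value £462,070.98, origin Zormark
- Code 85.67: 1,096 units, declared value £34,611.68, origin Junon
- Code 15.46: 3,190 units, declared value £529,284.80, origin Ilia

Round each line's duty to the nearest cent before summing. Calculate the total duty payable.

Line 1 (65.76, Zormark, 2,646 units, £462,070.98):
Base rate for 65.76 is 12% + £3.99/unit.
The additional-duty order on 65.76 targets Soleth, not Zormark; it does not apply.
Duty = £462,070.98 × 12% + 2,646 × £3.99 = £66,006.06.
Line 2 (85.67, Junon, 1,096 units, £34,611.68):
Base rate for 85.67 is 31%.
Origin Junon qualifies under the Belmark–Junon agreement and 85.67 is covered: preferential rate 26% applies instead.
Duty = £34,611.68 × 26% = £8,999.04.
Line 3 (15.46, Ilia, 3,190 units, £529,284.80):
Base rate for 15.46 is 19% + £3.95/unit.
The additional-duty order on 15.46 targets Soleth, not Ilia; it does not apply.
Duty = £529,284.80 × 19% + 3,190 × £3.95 = £113,164.61.
Total = £66,006.06 + £8,999.04 + £113,164.61 = £188,169.71.

£188,169.71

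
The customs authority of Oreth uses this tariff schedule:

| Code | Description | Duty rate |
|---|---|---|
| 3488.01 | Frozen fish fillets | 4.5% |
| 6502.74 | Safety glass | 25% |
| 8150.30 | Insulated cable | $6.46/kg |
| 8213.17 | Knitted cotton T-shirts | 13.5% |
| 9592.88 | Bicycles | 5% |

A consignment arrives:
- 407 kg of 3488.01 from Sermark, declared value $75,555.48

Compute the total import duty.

Line 1 (3488.01, Sermark, 407 kg, $75,555.48):
Base rate for 3488.01 is 4.5%.
Duty = $75,555.48 × 4.5% = $3,400.00.

$3,400.00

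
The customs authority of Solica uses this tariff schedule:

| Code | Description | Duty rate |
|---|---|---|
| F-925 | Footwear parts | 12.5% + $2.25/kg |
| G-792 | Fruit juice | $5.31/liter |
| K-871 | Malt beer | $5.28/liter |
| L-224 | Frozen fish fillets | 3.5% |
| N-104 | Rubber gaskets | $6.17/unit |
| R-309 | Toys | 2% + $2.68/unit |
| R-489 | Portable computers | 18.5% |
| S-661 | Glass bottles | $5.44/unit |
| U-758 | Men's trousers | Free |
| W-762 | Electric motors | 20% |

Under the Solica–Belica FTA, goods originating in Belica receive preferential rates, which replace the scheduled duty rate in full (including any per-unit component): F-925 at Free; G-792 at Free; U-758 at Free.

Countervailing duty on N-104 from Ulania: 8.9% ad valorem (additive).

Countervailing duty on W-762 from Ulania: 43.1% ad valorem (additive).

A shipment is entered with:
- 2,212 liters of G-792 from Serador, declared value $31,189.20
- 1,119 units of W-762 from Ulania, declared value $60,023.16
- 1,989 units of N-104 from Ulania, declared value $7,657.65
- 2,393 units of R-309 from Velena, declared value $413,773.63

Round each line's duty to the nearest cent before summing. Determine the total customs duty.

$77,262.70

Line 1 (G-792, Serador, 2,212 liters, $31,189.20):
Base rate for G-792 is $5.31/liter.
G-792 has an FTA preferential rate, but origin Serador is not Belica; base rate stands.
Duty = 2,212 × $5.31 = $11,745.72.
Line 2 (W-762, Ulania, 1,119 units, $60,023.16):
Base rate for W-762 is 20%.
Additional duty on W-762 from Ulania: +43.1%. Applied ad valorem rate: 20% + 43.1% = 63.1%.
Duty = $60,023.16 × 63.1% = $37,874.61.
Line 3 (N-104, Ulania, 1,989 units, $7,657.65):
Base rate for N-104 is $6.17/unit.
Additional duty on N-104 from Ulania: +8.9% ad valorem. Applied ad valorem rate = 8.9%.
Duty = $7,657.65 × 8.9% + 1,989 × $6.17 = $12,953.66.
Line 4 (R-309, Velena, 2,393 units, $413,773.63):
Base rate for R-309 is 2% + $2.68/unit.
Duty = $413,773.63 × 2% + 2,393 × $2.68 = $14,688.71.
Total = $11,745.72 + $37,874.61 + $12,953.66 + $14,688.71 = $77,262.70.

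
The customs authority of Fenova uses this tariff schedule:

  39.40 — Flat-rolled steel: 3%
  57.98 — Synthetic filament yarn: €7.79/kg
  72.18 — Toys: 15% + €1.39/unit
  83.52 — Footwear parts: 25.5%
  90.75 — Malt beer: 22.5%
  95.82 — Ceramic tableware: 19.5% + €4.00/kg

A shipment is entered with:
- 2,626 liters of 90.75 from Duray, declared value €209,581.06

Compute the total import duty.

€47,155.74

Line 1 (90.75, Duray, 2,626 liters, €209,581.06):
Base rate for 90.75 is 22.5%.
Duty = €209,581.06 × 22.5% = €47,155.74.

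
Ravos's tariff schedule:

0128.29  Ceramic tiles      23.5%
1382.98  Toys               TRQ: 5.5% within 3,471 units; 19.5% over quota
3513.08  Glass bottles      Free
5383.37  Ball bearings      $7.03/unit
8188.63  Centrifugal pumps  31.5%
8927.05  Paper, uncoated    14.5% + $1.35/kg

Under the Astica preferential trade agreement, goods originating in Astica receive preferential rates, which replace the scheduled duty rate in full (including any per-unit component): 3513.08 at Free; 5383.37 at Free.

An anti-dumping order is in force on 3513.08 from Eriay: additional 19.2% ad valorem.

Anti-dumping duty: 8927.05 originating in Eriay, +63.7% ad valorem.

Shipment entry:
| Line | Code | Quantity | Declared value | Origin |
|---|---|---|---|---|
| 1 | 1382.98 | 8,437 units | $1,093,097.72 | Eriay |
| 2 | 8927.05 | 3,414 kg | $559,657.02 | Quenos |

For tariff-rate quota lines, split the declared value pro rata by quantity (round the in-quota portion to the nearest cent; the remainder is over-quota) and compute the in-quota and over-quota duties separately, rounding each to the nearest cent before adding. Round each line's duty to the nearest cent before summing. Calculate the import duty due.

$235,954.84

Line 1 (1382.98, Eriay, 8,437 units, $1,093,097.72):
Code 1382.98 is under a tariff-rate quota (threshold 3,471 units). In-quota: 3,471 units at 5.5%; over-quota: 4,966 units at 19.5%.
Pro-rata value split: in-quota = $1,093,097.72 × 3,471/8,437 = $449,702.76; over-quota = $1,093,097.72 − $449,702.76 = $643,394.96.
In-quota duty = $449,702.76 × 5.5% = $24,733.65. Over-quota duty = $643,394.96 × 19.5% = $125,462.02.
Line duty = $24,733.65 + $125,462.02 = $150,195.67.
Line 2 (8927.05, Quenos, 3,414 kg, $559,657.02):
Base rate for 8927.05 is 14.5% + $1.35/kg.
The additional-duty order on 8927.05 targets Eriay, not Quenos; it does not apply.
Duty = $559,657.02 × 14.5% + 3,414 × $1.35 = $85,759.17.
Total = $150,195.67 + $85,759.17 = $235,954.84.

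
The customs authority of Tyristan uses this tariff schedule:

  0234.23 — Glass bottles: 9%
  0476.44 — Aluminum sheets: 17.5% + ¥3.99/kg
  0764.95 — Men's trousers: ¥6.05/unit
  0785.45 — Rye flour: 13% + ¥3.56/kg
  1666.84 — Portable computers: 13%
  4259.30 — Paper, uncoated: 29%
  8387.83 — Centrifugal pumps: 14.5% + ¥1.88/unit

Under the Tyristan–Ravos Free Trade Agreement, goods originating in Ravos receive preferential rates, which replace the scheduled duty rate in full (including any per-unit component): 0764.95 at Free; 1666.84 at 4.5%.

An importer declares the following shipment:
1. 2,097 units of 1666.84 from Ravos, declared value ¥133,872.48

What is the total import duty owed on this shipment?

Line 1 (1666.84, Ravos, 2,097 units, ¥133,872.48):
Base rate for 1666.84 is 13%.
Origin Ravos qualifies under the Tyristan–Ravos agreement and 1666.84 is covered: preferential rate 4.5% applies instead.
Duty = ¥133,872.48 × 4.5% = ¥6,024.26.

¥6,024.26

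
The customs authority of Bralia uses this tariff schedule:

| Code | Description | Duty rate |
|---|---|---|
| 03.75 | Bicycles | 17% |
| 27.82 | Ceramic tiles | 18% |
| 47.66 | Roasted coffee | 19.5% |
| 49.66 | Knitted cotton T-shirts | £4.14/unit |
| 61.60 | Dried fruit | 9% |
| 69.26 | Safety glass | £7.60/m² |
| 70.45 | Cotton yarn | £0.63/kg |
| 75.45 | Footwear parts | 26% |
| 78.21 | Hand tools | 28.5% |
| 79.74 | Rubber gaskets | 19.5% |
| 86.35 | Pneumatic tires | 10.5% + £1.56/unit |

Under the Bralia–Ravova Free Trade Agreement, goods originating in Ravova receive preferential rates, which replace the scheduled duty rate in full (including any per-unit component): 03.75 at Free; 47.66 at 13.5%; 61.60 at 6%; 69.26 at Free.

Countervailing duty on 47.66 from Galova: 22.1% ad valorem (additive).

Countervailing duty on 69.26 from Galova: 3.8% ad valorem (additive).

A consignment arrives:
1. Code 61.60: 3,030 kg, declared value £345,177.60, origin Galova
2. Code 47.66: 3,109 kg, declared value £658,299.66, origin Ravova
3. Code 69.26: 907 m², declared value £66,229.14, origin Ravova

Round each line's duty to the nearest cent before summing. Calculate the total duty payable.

£119,936.43

Line 1 (61.60, Galova, 3,030 kg, £345,177.60):
Base rate for 61.60 is 9%.
61.60 has an FTA preferential rate, but origin Galova is not Ravova; base rate stands.
Duty = £345,177.60 × 9% = £31,065.98.
Line 2 (47.66, Ravova, 3,109 kg, £658,299.66):
Base rate for 47.66 is 19.5%.
Origin Ravova qualifies under the Bralia–Ravova agreement and 47.66 is covered: preferential rate 13.5% applies instead.
The additional-duty order on 47.66 targets Galova, not Ravova; it does not apply.
Duty = £658,299.66 × 13.5% = £88,870.45.
Line 3 (69.26, Ravova, 907 m², £66,229.14):
Base rate for 69.26 is £7.60/m².
Origin Ravova qualifies under the Bralia–Ravova agreement and 69.26 is covered: preferential rate Free applies instead.
The additional-duty order on 69.26 targets Galova, not Ravova; it does not apply.
Duty = £66,229.14 × 0% = £0.00.
Total = £31,065.98 + £88,870.45 + £0.00 = £119,936.43.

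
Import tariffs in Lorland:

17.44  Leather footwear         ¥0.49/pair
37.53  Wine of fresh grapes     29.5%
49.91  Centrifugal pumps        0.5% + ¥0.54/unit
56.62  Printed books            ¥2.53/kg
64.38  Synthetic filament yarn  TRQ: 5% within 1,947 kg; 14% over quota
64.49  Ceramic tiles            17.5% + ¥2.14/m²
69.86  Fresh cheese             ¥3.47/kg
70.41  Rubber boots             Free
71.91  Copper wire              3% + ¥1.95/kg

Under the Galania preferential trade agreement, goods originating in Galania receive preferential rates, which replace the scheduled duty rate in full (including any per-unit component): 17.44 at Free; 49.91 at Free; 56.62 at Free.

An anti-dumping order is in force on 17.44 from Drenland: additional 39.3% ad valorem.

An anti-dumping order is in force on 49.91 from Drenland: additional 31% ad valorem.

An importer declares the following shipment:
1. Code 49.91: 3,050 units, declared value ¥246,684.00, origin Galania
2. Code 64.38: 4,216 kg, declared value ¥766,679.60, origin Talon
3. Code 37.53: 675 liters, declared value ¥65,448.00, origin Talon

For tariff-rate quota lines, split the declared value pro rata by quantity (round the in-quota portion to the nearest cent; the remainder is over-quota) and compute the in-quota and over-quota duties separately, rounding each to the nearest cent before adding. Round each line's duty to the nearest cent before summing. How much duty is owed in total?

Line 1 (49.91, Galania, 3,050 units, ¥246,684.00):
Base rate for 49.91 is 0.5% + ¥0.54/unit.
Origin Galania qualifies under the Lorland–Galania agreement and 49.91 is covered: preferential rate Free applies instead.
The additional-duty order on 49.91 targets Drenland, not Galania; it does not apply.
Duty = ¥246,684.00 × 0% = ¥0.00.
Line 2 (64.38, Talon, 4,216 kg, ¥766,679.60):
Code 64.38 is under a tariff-rate quota (threshold 1,947 kg). In-quota: 1,947 kg at 5%; over-quota: 2,269 kg at 14%.
Pro-rata value split: in-quota = ¥766,679.60 × 1,947/4,216 = ¥354,061.95; over-quota = ¥766,679.60 − ¥354,061.95 = ¥412,617.65.
In-quota duty = ¥354,061.95 × 5% = ¥17,703.10. Over-quota duty = ¥412,617.65 × 14% = ¥57,766.47.
Line duty = ¥17,703.10 + ¥57,766.47 = ¥75,469.57.
Line 3 (37.53, Talon, 675 liters, ¥65,448.00):
Base rate for 37.53 is 29.5%.
Duty = ¥65,448.00 × 29.5% = ¥19,307.16.
Total = ¥0.00 + ¥75,469.57 + ¥19,307.16 = ¥94,776.73.

¥94,776.73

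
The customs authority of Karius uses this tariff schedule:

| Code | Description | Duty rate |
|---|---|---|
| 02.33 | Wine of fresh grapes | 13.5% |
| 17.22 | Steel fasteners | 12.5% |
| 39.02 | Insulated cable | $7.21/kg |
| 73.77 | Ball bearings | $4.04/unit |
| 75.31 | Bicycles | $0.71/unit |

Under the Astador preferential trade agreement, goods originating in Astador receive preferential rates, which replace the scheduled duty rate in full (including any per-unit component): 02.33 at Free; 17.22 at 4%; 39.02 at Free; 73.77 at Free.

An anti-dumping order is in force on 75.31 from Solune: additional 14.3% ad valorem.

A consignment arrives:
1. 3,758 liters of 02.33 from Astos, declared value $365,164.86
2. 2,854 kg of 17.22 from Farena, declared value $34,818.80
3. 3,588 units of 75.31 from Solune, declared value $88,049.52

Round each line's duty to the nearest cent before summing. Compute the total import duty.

$68,788.17

Line 1 (02.33, Astos, 3,758 liters, $365,164.86):
Base rate for 02.33 is 13.5%.
02.33 has an FTA preferential rate, but origin Astos is not Astador; base rate stands.
Duty = $365,164.86 × 13.5% = $49,297.26.
Line 2 (17.22, Farena, 2,854 kg, $34,818.80):
Base rate for 17.22 is 12.5%.
17.22 has an FTA preferential rate, but origin Farena is not Astador; base rate stands.
Duty = $34,818.80 × 12.5% = $4,352.35.
Line 3 (75.31, Solune, 3,588 units, $88,049.52):
Base rate for 75.31 is $0.71/unit.
Additional duty on 75.31 from Solune: +14.3% ad valorem. Applied ad valorem rate = 14.3%.
Duty = $88,049.52 × 14.3% + 3,588 × $0.71 = $15,138.56.
Total = $49,297.26 + $4,352.35 + $15,138.56 = $68,788.17.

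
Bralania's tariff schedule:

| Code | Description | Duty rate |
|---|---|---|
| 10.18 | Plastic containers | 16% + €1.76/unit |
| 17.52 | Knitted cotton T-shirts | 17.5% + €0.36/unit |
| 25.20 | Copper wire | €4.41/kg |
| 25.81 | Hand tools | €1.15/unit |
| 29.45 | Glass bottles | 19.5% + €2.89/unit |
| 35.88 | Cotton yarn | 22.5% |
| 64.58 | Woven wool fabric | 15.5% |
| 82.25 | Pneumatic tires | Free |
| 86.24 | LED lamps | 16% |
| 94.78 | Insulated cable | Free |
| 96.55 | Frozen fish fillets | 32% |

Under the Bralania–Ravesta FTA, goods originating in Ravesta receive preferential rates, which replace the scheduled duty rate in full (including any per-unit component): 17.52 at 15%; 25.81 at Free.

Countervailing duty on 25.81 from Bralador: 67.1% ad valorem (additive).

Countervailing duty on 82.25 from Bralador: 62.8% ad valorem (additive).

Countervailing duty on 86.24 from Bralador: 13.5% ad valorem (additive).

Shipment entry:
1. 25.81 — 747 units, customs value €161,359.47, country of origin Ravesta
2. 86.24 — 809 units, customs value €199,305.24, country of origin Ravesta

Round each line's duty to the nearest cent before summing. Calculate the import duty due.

Line 1 (25.81, Ravesta, 747 units, €161,359.47):
Base rate for 25.81 is €1.15/unit.
Origin Ravesta qualifies under the Bralania–Ravesta agreement and 25.81 is covered: preferential rate Free applies instead.
The additional-duty order on 25.81 targets Bralador, not Ravesta; it does not apply.
Duty = €161,359.47 × 0% = €0.00.
Line 2 (86.24, Ravesta, 809 units, €199,305.24):
Base rate for 86.24 is 16%.
Origin Ravesta is the FTA partner but 86.24 is not on the preference list; base rate stands.
The additional-duty order on 86.24 targets Bralador, not Ravesta; it does not apply.
Duty = €199,305.24 × 16% = €31,888.84.
Total = €0.00 + €31,888.84 = €31,888.84.

€31,888.84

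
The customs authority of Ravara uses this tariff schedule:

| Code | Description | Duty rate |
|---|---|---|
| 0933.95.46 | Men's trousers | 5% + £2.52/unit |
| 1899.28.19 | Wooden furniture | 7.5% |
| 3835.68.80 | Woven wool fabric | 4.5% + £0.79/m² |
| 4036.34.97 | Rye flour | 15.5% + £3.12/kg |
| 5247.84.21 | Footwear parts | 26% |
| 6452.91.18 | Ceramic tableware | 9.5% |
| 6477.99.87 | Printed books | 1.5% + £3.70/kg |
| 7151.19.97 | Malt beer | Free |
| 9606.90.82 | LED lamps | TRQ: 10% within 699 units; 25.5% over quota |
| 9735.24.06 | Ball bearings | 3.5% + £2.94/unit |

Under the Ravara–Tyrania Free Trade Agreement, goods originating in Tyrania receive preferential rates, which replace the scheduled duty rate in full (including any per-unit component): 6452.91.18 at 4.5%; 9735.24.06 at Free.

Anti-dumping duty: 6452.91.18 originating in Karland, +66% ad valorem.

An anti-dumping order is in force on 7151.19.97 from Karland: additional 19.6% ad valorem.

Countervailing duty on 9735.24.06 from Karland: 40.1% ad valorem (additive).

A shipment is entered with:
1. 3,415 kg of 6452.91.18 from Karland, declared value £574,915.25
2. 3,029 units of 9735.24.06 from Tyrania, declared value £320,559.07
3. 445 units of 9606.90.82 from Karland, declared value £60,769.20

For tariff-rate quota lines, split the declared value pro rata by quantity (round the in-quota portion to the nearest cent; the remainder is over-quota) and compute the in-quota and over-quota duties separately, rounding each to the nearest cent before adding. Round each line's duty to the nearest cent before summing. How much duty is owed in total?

£440,137.93

Line 1 (6452.91.18, Karland, 3,415 kg, £574,915.25):
Base rate for 6452.91.18 is 9.5%.
6452.91.18 has an FTA preferential rate, but origin Karland is not Tyrania; base rate stands.
Additional duty on 6452.91.18 from Karland: +66%. Applied ad valorem rate: 9.5% + 66% = 75.5%.
Duty = £574,915.25 × 75.5% = £434,061.01.
Line 2 (9735.24.06, Tyrania, 3,029 units, £320,559.07):
Base rate for 9735.24.06 is 3.5% + £2.94/unit.
Origin Tyrania qualifies under the Ravara–Tyrania agreement and 9735.24.06 is covered: preferential rate Free applies instead.
The additional-duty order on 9735.24.06 targets Karland, not Tyrania; it does not apply.
Duty = £320,559.07 × 0% = £0.00.
Line 3 (9606.90.82, Karland, 445 units, £60,769.20):
Code 9606.90.82 is under a tariff-rate quota (threshold 699 units). Quantity 445 units is within the quota, so the in-quota rate 10% applies to the full value.
Duty = £60,769.20 × 10% = £6,076.92.
Total = £434,061.01 + £0.00 + £6,076.92 = £440,137.93.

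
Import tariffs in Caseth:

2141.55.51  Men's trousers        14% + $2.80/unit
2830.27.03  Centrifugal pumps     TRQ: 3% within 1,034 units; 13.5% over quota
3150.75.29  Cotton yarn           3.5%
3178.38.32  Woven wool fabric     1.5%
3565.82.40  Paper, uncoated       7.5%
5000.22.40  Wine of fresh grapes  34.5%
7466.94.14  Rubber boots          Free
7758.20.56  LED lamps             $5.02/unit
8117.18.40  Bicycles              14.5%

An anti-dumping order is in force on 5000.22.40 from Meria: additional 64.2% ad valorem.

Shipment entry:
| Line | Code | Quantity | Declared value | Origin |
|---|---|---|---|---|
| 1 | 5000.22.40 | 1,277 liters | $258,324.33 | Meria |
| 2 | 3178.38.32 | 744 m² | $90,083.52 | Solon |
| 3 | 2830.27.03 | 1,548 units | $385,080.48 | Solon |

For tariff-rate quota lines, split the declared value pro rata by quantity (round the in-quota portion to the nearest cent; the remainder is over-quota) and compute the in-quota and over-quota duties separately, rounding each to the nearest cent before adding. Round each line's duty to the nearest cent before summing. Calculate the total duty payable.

$281,295.36

Line 1 (5000.22.40, Meria, 1,277 liters, $258,324.33):
Base rate for 5000.22.40 is 34.5%.
Additional duty on 5000.22.40 from Meria: +64.2%. Applied ad valorem rate: 34.5% + 64.2% = 98.7%.
Duty = $258,324.33 × 98.7% = $254,966.11.
Line 2 (3178.38.32, Solon, 744 m², $90,083.52):
Base rate for 3178.38.32 is 1.5%.
Duty = $90,083.52 × 1.5% = $1,351.25.
Line 3 (2830.27.03, Solon, 1,548 units, $385,080.48):
Code 2830.27.03 is under a tariff-rate quota (threshold 1,034 units). In-quota: 1,034 units at 3%; over-quota: 514 units at 13.5%.
Pro-rata value split: in-quota = $385,080.48 × 1,034/1,548 = $257,217.84; over-quota = $385,080.48 − $257,217.84 = $127,862.64.
In-quota duty = $257,217.84 × 3% = $7,716.54. Over-quota duty = $127,862.64 × 13.5% = $17,261.46.
Line duty = $7,716.54 + $17,261.46 = $24,978.00.
Total = $254,966.11 + $1,351.25 + $24,978.00 = $281,295.36.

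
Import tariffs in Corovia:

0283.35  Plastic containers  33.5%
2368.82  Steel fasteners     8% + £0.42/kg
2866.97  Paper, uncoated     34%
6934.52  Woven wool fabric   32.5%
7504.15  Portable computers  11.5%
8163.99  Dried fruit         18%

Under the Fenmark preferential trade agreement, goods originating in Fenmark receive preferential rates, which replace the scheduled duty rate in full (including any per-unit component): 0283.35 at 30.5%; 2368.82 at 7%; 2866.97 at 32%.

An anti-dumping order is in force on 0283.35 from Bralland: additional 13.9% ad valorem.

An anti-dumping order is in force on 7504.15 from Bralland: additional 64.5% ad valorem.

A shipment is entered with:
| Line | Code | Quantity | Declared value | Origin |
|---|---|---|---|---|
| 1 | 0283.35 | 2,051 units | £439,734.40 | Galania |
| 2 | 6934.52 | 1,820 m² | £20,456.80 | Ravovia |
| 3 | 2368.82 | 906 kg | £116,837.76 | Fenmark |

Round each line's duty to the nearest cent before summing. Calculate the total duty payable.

£162,138.12

Line 1 (0283.35, Galania, 2,051 units, £439,734.40):
Base rate for 0283.35 is 33.5%.
0283.35 has an FTA preferential rate, but origin Galania is not Fenmark; base rate stands.
The additional-duty order on 0283.35 targets Bralland, not Galania; it does not apply.
Duty = £439,734.40 × 33.5% = £147,311.02.
Line 2 (6934.52, Ravovia, 1,820 m², £20,456.80):
Base rate for 6934.52 is 32.5%.
Duty = £20,456.80 × 32.5% = £6,648.46.
Line 3 (2368.82, Fenmark, 906 kg, £116,837.76):
Base rate for 2368.82 is 8% + £0.42/kg.
Origin Fenmark qualifies under the Corovia–Fenmark agreement and 2368.82 is covered: preferential rate 7% applies instead.
Duty = £116,837.76 × 7% = £8,178.64.
Total = £147,311.02 + £6,648.46 + £8,178.64 = £162,138.12.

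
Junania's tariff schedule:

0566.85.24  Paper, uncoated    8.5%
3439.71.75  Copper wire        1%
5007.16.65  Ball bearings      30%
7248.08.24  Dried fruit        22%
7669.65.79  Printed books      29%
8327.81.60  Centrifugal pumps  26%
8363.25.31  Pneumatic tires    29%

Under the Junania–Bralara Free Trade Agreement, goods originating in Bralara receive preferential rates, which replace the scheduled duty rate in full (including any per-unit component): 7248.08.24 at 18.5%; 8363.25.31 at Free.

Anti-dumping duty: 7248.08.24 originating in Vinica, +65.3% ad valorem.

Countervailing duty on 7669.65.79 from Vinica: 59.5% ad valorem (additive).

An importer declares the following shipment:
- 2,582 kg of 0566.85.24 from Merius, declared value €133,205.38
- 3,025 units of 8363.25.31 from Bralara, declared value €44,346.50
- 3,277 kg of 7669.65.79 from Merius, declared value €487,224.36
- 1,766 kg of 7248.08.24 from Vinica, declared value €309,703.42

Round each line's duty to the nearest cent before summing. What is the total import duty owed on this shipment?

Line 1 (0566.85.24, Merius, 2,582 kg, €133,205.38):
Base rate for 0566.85.24 is 8.5%.
Duty = €133,205.38 × 8.5% = €11,322.46.
Line 2 (8363.25.31, Bralara, 3,025 units, €44,346.50):
Base rate for 8363.25.31 is 29%.
Origin Bralara qualifies under the Junania–Bralara agreement and 8363.25.31 is covered: preferential rate Free applies instead.
Duty = €44,346.50 × 0% = €0.00.
Line 3 (7669.65.79, Merius, 3,277 kg, €487,224.36):
Base rate for 7669.65.79 is 29%.
The additional-duty order on 7669.65.79 targets Vinica, not Merius; it does not apply.
Duty = €487,224.36 × 29% = €141,295.06.
Line 4 (7248.08.24, Vinica, 1,766 kg, €309,703.42):
Base rate for 7248.08.24 is 22%.
7248.08.24 has an FTA preferential rate, but origin Vinica is not Bralara; base rate stands.
Additional duty on 7248.08.24 from Vinica: +65.3%. Applied ad valorem rate: 22% + 65.3% = 87.3%.
Duty = €309,703.42 × 87.3% = €270,371.09.
Total = €11,322.46 + €0.00 + €141,295.06 + €270,371.09 = €422,988.61.

€422,988.61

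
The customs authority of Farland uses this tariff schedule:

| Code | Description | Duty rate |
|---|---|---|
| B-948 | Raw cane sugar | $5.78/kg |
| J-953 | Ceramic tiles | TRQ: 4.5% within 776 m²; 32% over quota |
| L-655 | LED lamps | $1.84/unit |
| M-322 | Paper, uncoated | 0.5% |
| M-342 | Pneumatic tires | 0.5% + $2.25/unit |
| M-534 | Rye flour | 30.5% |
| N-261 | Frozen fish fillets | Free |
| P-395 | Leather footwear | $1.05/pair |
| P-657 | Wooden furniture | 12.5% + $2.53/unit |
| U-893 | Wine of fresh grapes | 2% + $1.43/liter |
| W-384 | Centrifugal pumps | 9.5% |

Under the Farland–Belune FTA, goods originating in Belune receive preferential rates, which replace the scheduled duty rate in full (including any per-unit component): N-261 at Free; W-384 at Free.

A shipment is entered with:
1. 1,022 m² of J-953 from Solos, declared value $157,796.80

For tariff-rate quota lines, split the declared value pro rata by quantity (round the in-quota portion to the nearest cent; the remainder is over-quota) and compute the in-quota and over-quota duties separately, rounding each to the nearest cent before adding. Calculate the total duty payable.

Line 1 (J-953, Solos, 1,022 m², $157,796.80):
Code J-953 is under a tariff-rate quota (threshold 776 m²). In-quota: 776 m² at 4.5%; over-quota: 246 m² at 32%.
Pro-rata value split: in-quota = $157,796.80 × 776/1,022 = $119,814.40; over-quota = $157,796.80 − $119,814.40 = $37,982.40.
In-quota duty = $119,814.40 × 4.5% = $5,391.65. Over-quota duty = $37,982.40 × 32% = $12,154.37.
Line duty = $5,391.65 + $12,154.37 = $17,546.02.

$17,546.02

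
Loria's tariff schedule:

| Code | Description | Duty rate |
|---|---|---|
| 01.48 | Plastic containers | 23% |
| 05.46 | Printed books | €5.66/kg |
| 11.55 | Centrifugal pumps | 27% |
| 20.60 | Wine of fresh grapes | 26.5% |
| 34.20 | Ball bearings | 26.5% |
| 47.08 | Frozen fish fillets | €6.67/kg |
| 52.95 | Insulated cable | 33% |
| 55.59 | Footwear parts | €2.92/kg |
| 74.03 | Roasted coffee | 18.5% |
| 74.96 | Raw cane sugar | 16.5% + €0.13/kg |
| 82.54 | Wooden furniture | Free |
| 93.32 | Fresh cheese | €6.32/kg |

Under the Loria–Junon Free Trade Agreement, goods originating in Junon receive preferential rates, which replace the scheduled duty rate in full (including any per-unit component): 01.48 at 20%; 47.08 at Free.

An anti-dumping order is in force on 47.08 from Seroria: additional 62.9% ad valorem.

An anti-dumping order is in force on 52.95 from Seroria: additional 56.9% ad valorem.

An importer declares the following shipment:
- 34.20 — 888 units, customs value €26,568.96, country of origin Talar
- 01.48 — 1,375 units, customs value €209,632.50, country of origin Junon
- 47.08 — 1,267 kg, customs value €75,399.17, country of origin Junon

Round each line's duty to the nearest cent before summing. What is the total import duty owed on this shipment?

€48,967.27

Line 1 (34.20, Talar, 888 units, €26,568.96):
Base rate for 34.20 is 26.5%.
Duty = €26,568.96 × 26.5% = €7,040.77.
Line 2 (01.48, Junon, 1,375 units, €209,632.50):
Base rate for 01.48 is 23%.
Origin Junon qualifies under the Loria–Junon agreement and 01.48 is covered: preferential rate 20% applies instead.
Duty = €209,632.50 × 20% = €41,926.50.
Line 3 (47.08, Junon, 1,267 kg, €75,399.17):
Base rate for 47.08 is €6.67/kg.
Origin Junon qualifies under the Loria–Junon agreement and 47.08 is covered: preferential rate Free applies instead.
The additional-duty order on 47.08 targets Seroria, not Junon; it does not apply.
Duty = €75,399.17 × 0% = €0.00.
Total = €7,040.77 + €41,926.50 + €0.00 = €48,967.27.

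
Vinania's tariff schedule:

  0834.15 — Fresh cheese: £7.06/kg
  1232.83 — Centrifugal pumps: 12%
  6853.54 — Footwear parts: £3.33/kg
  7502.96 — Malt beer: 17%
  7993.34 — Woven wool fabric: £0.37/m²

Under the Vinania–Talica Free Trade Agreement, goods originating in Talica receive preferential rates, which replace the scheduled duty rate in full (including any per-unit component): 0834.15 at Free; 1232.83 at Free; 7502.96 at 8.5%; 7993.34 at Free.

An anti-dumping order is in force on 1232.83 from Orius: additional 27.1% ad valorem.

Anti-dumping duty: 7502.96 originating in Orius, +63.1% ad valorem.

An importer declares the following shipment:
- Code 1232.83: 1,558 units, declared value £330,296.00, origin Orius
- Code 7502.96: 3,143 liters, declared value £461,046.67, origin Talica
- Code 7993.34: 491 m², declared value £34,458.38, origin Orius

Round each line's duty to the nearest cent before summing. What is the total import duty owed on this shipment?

Line 1 (1232.83, Orius, 1,558 units, £330,296.00):
Base rate for 1232.83 is 12%.
1232.83 has an FTA preferential rate, but origin Orius is not Talica; base rate stands.
Additional duty on 1232.83 from Orius: +27.1%. Applied ad valorem rate: 12% + 27.1% = 39.1%.
Duty = £330,296.00 × 39.1% = £129,145.74.
Line 2 (7502.96, Talica, 3,143 liters, £461,046.67):
Base rate for 7502.96 is 17%.
Origin Talica qualifies under the Vinania–Talica agreement and 7502.96 is covered: preferential rate 8.5% applies instead.
The additional-duty order on 7502.96 targets Orius, not Talica; it does not apply.
Duty = £461,046.67 × 8.5% = £39,188.97.
Line 3 (7993.34, Orius, 491 m², £34,458.38):
Base rate for 7993.34 is £0.37/m².
7993.34 has an FTA preferential rate, but origin Orius is not Talica; base rate stands.
Duty = 491 × £0.37 = £181.67.
Total = £129,145.74 + £39,188.97 + £181.67 = £168,516.38.

£168,516.38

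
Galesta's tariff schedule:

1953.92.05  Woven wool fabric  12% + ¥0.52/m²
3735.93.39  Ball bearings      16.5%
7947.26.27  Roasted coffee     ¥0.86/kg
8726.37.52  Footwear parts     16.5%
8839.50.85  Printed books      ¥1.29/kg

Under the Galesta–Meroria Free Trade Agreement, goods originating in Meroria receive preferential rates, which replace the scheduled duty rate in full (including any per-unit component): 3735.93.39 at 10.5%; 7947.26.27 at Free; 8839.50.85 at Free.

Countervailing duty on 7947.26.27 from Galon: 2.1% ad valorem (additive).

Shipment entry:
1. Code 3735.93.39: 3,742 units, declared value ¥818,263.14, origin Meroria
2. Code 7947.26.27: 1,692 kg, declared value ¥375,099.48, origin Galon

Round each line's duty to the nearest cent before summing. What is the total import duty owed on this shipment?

¥95,249.84

Line 1 (3735.93.39, Meroria, 3,742 units, ¥818,263.14):
Base rate for 3735.93.39 is 16.5%.
Origin Meroria qualifies under the Galesta–Meroria agreement and 3735.93.39 is covered: preferential rate 10.5% applies instead.
Duty = ¥818,263.14 × 10.5% = ¥85,917.63.
Line 2 (7947.26.27, Galon, 1,692 kg, ¥375,099.48):
Base rate for 7947.26.27 is ¥0.86/kg.
7947.26.27 has an FTA preferential rate, but origin Galon is not Meroria; base rate stands.
Additional duty on 7947.26.27 from Galon: +2.1% ad valorem. Applied ad valorem rate = 2.1%.
Duty = ¥375,099.48 × 2.1% + 1,692 × ¥0.86 = ¥9,332.21.
Total = ¥85,917.63 + ¥9,332.21 = ¥95,249.84.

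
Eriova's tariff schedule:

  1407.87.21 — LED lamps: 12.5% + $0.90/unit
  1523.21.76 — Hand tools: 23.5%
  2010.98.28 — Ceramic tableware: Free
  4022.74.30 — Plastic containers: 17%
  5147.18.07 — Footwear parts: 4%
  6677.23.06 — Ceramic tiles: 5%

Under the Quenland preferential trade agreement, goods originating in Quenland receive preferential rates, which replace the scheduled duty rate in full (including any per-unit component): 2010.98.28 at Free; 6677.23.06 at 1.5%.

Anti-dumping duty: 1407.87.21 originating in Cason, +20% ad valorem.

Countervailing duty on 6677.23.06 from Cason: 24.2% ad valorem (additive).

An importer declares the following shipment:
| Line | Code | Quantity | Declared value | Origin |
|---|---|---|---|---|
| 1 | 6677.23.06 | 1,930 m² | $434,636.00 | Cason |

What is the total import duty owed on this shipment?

$126,913.71

Line 1 (6677.23.06, Cason, 1,930 m², $434,636.00):
Base rate for 6677.23.06 is 5%.
6677.23.06 has an FTA preferential rate, but origin Cason is not Quenland; base rate stands.
Additional duty on 6677.23.06 from Cason: +24.2%. Applied ad valorem rate: 5% + 24.2% = 29.2%.
Duty = $434,636.00 × 29.2% = $126,913.71.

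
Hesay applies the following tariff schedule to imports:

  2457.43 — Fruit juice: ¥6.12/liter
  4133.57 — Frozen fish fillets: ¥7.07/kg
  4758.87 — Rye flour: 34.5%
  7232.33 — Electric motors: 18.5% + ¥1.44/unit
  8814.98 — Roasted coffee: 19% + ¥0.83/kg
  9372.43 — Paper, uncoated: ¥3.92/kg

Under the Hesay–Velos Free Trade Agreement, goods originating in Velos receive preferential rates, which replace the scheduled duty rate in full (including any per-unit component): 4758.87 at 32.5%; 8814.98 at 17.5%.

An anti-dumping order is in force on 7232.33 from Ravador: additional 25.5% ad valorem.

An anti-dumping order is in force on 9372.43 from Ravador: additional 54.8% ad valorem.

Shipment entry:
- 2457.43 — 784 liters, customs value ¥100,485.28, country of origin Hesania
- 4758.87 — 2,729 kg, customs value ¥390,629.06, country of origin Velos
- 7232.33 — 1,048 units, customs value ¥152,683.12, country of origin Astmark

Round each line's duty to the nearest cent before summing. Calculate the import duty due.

¥161,508.02

Line 1 (2457.43, Hesania, 784 liters, ¥100,485.28):
Base rate for 2457.43 is ¥6.12/liter.
Duty = 784 × ¥6.12 = ¥4,798.08.
Line 2 (4758.87, Velos, 2,729 kg, ¥390,629.06):
Base rate for 4758.87 is 34.5%.
Origin Velos qualifies under the Hesay–Velos agreement and 4758.87 is covered: preferential rate 32.5% applies instead.
Duty = ¥390,629.06 × 32.5% = ¥126,954.44.
Line 3 (7232.33, Astmark, 1,048 units, ¥152,683.12):
Base rate for 7232.33 is 18.5% + ¥1.44/unit.
The additional-duty order on 7232.33 targets Ravador, not Astmark; it does not apply.
Duty = ¥152,683.12 × 18.5% + 1,048 × ¥1.44 = ¥29,755.50.
Total = ¥4,798.08 + ¥126,954.44 + ¥29,755.50 = ¥161,508.02.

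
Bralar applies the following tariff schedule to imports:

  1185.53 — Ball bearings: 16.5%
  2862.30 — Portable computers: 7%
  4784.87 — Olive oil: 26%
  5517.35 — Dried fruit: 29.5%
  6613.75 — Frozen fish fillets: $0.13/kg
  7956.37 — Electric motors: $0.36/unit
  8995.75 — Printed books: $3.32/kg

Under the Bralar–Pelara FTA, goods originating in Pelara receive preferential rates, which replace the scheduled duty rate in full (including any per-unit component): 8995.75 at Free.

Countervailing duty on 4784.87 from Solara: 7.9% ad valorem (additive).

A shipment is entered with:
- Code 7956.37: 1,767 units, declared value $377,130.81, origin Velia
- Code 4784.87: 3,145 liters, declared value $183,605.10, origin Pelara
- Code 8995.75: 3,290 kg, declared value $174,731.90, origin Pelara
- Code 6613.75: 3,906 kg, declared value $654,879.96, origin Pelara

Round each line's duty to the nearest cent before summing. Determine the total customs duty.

$48,881.23

Line 1 (7956.37, Velia, 1,767 units, $377,130.81):
Base rate for 7956.37 is $0.36/unit.
Duty = 1,767 × $0.36 = $636.12.
Line 2 (4784.87, Pelara, 3,145 liters, $183,605.10):
Base rate for 4784.87 is 26%.
Origin Pelara is the FTA partner but 4784.87 is not on the preference list; base rate stands.
The additional-duty order on 4784.87 targets Solara, not Pelara; it does not apply.
Duty = $183,605.10 × 26% = $47,737.33.
Line 3 (8995.75, Pelara, 3,290 kg, $174,731.90):
Base rate for 8995.75 is $3.32/kg.
Origin Pelara qualifies under the Bralar–Pelara agreement and 8995.75 is covered: preferential rate Free applies instead.
Duty = $174,731.90 × 0% = $0.00.
Line 4 (6613.75, Pelara, 3,906 kg, $654,879.96):
Base rate for 6613.75 is $0.13/kg.
Origin Pelara is the FTA partner but 6613.75 is not on the preference list; base rate stands.
Duty = 3,906 × $0.13 = $507.78.
Total = $636.12 + $47,737.33 + $0.00 + $507.78 = $48,881.23.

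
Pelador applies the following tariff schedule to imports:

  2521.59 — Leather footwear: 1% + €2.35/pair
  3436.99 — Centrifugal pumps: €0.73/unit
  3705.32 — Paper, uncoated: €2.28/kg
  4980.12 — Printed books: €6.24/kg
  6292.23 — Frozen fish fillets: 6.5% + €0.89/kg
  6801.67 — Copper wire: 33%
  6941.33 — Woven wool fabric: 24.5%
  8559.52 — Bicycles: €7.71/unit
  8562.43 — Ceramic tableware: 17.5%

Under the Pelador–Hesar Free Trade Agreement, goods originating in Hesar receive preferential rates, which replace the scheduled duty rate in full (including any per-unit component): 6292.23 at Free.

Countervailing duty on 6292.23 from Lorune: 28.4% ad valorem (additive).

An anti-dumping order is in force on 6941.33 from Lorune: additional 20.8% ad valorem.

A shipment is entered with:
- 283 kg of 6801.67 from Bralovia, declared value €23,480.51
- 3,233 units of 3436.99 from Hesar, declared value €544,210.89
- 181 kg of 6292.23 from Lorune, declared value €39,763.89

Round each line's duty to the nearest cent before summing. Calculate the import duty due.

Line 1 (6801.67, Bralovia, 283 kg, €23,480.51):
Base rate for 6801.67 is 33%.
Duty = €23,480.51 × 33% = €7,748.57.
Line 2 (3436.99, Hesar, 3,233 units, €544,210.89):
Base rate for 3436.99 is €0.73/unit.
Origin Hesar is the FTA partner but 3436.99 is not on the preference list; base rate stands.
Duty = 3,233 × €0.73 = €2,360.09.
Line 3 (6292.23, Lorune, 181 kg, €39,763.89):
Base rate for 6292.23 is 6.5% + €0.89/kg.
6292.23 has an FTA preferential rate, but origin Lorune is not Hesar; base rate stands.
Additional duty on 6292.23 from Lorune: +28.4%. Applied ad valorem rate: 6.5% + 28.4% = 34.9%.
Duty = €39,763.89 × 34.9% + 181 × €0.89 = €14,038.69.
Total = €7,748.57 + €2,360.09 + €14,038.69 = €24,147.35.

€24,147.35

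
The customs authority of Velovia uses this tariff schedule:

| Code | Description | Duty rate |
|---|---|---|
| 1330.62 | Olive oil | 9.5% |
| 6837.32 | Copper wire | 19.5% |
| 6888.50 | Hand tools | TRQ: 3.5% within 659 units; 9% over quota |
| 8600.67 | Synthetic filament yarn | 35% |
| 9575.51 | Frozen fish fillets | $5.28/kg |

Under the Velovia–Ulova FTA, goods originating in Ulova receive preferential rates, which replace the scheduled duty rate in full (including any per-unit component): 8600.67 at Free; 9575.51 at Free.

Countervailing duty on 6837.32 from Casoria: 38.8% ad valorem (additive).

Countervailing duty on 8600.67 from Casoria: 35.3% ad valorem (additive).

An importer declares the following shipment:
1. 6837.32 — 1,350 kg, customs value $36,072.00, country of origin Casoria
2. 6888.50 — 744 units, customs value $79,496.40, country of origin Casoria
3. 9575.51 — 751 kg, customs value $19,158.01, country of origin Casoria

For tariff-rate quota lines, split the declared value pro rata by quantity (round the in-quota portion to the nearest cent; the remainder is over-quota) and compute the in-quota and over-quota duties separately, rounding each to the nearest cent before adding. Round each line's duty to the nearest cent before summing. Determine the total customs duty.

$28,277.16

Line 1 (6837.32, Casoria, 1,350 kg, $36,072.00):
Base rate for 6837.32 is 19.5%.
Additional duty on 6837.32 from Casoria: +38.8%. Applied ad valorem rate: 19.5% + 38.8% = 58.3%.
Duty = $36,072.00 × 58.3% = $21,029.98.
Line 2 (6888.50, Casoria, 744 units, $79,496.40):
Code 6888.50 is under a tariff-rate quota (threshold 659 units). In-quota: 659 units at 3.5%; over-quota: 85 units at 9%.
Pro-rata value split: in-quota = $79,496.40 × 659/744 = $70,414.15; over-quota = $79,496.40 − $70,414.15 = $9,082.25.
In-quota duty = $70,414.15 × 3.5% = $2,464.50. Over-quota duty = $9,082.25 × 9% = $817.40.
Line duty = $2,464.50 + $817.40 = $3,281.90.
Line 3 (9575.51, Casoria, 751 kg, $19,158.01):
Base rate for 9575.51 is $5.28/kg.
9575.51 has an FTA preferential rate, but origin Casoria is not Ulova; base rate stands.
Duty = 751 × $5.28 = $3,965.28.
Total = $21,029.98 + $3,281.90 + $3,965.28 = $28,277.16.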